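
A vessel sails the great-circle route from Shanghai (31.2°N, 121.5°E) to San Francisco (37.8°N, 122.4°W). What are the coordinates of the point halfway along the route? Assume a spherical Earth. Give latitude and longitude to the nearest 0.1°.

The haversine formula gives a central angle δ ≈ 1.551 rad (88.8°) between the endpoints.
Interpolate at f = 1/2 with slerp weights a = sin((1−f)δ)/sin δ ≈ 0.700, b = sin(fδ)/sin δ ≈ 0.700.
p = a·p₁ + b·p₂ ≈ (-0.609, 0.044, 0.792); φ = arcsin(p_z) ≈ 52.35°, λ = atan2(p_y, p_x) ≈ 175.91°.

≈ 52.3°N, 175.9°E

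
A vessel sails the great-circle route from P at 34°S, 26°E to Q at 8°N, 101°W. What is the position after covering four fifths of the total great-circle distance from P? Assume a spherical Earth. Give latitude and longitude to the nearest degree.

≈ 7°S, 81°W

Write both endpoints as unit vectors p₁, p₂ with components (cos φ cos λ, cos φ sin λ, sin φ).
The central angle between the endpoints is δ = arccos(p₁·p₂) ≈ 2.180 rad (124.9°).
Interpolate at f = 4/5 with slerp weights a = sin((1−f)δ)/sin δ ≈ 0.515, b = sin(fδ)/sin δ ≈ 1.201.
p = a·p₁ + b·p₂ ≈ (0.157, -0.980, -0.121); φ = arcsin(p_z) ≈ -6.93°, λ = atan2(p_y, p_x) ≈ -80.92°.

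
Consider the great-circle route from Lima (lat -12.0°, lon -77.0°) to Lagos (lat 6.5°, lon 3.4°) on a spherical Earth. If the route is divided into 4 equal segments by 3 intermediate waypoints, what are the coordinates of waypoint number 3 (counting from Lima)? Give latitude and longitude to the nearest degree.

Write both endpoints as unit vectors p₁, p₂ with components (cos φ cos λ, cos φ sin λ, sin φ).
The central angle between the endpoints is δ = arccos(p₁·p₂) ≈ 1.432 rad (82.0°).
Interpolate at f = 3/4 with slerp weights a = sin((1−f)δ)/sin δ ≈ 0.354, b = sin(fδ)/sin δ ≈ 0.888.
p = a·p₁ + b·p₂ ≈ (0.958, -0.285, 0.027); φ = arcsin(p_z) ≈ 1.54°, λ = atan2(p_y, p_x) ≈ -16.56°.

≈ lat 2°, lon -17°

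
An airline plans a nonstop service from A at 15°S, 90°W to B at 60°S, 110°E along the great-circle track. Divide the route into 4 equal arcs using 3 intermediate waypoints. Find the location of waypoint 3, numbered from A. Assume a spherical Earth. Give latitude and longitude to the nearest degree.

≈ 80°S, 167°E

Convert each endpoint to a unit vector on the sphere (x = cos φ cos λ, y = cos φ sin λ, z = sin φ).
The central angle between the endpoints is δ = arccos(p₁·p₂) ≈ 1.803 rad (103.3°).
Interpolate at f = 3/4 with slerp weights a = sin((1−f)δ)/sin δ ≈ 0.448, b = sin(fδ)/sin δ ≈ 1.003.
p = a·p₁ + b·p₂ ≈ (-0.172, 0.039, -0.984); φ = arcsin(p_z) ≈ -79.87°, λ = atan2(p_y, p_x) ≈ 167.20°.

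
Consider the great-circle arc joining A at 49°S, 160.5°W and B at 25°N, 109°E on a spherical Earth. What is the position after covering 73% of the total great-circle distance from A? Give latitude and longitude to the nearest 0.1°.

Write both endpoints as unit vectors p₁, p₂ with components (cos φ cos λ, cos φ sin λ, sin φ).
The central angle between the endpoints is δ = arccos(p₁·p₂) ≈ 1.901 rad (108.9°).
Interpolate at f = 0.73 with slerp weights a = sin((1−f)δ)/sin δ ≈ 0.519, b = sin(fδ)/sin δ ≈ 1.039.
p = a·p₁ + b·p₂ ≈ (-0.628, 0.777, 0.048); φ = arcsin(p_z) ≈ 2.73°, λ = atan2(p_y, p_x) ≈ 128.93°.

≈ 2.7°N, 128.9°E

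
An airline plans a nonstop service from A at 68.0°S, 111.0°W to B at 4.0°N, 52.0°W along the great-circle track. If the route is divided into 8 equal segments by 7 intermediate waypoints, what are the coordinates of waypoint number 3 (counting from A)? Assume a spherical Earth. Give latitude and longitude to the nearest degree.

Convert each endpoint to a unit vector on the sphere (x = cos φ cos λ, y = cos φ sin λ, z = sin φ).
The central angle between the endpoints is δ = arccos(p₁·p₂) ≈ 1.443 rad (82.7°).
Interpolate at f = 3/8 with slerp weights a = sin((1−f)δ)/sin δ ≈ 0.791, b = sin(fδ)/sin δ ≈ 0.519.
p = a·p₁ + b·p₂ ≈ (0.213, -0.685, -0.697); φ = arcsin(p_z) ≈ -44.19°, λ = atan2(p_y, p_x) ≈ -72.74°.

≈ 44°S, 73°W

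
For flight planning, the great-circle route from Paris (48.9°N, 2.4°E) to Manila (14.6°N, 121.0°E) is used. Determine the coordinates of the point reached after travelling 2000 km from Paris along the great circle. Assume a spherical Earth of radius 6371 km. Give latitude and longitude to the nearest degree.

≈ (55°N, 30°E)

Convert each endpoint to a unit vector on the sphere (x = cos φ cos λ, y = cos φ sin λ, z = sin φ).
The central angle between the endpoints is δ = arccos(p₁·p₂) ≈ 1.686 rad (96.6°). The total great-circle distance is δ·R ≈ 1.686 × 6371 ≈ 10739 km, so the target fraction is f = 2000/10739 ≈ 0.186.
Interpolate at f ≈ 0.186 with slerp weights a = sin((1−f)δ)/sin δ ≈ 0.987, b = sin(fδ)/sin δ ≈ 0.311.
p = a·p₁ + b·p₂ ≈ (0.493, 0.285, 0.822); φ = arcsin(p_z) ≈ 55.28°, λ = atan2(p_y, p_x) ≈ 30.02°.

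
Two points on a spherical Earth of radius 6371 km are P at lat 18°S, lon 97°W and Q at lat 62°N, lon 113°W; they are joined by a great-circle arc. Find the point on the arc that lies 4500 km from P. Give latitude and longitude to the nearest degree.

The haversine formula gives a central angle δ ≈ 1.414 rad (81.0°) between the endpoints. The total great-circle distance is δ·R ≈ 1.414 × 6371 ≈ 9007 km, so the target fraction is f = 4500/9007 ≈ 0.500.
Interpolate at f ≈ 0.500 with slerp weights a = sin((1−f)δ)/sin δ ≈ 0.658, b = sin(fδ)/sin δ ≈ 0.657.
p = a·p₁ + b·p₂ ≈ (-0.197, -0.905, 0.377); φ = arcsin(p_z) ≈ 22.14°, λ = atan2(p_y, p_x) ≈ -102.27°.

≈ lat 22°N, lon 102°W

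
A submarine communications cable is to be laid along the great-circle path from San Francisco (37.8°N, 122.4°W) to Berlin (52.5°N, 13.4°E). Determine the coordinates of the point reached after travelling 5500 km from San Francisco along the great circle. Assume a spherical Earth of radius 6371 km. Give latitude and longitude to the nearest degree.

Write both endpoints as unit vectors p₁, p₂ with components (cos φ cos λ, cos φ sin λ, sin φ).
The central angle between the endpoints is δ = arccos(p₁·p₂) ≈ 1.429 rad (81.9°). The total great-circle distance is δ·R ≈ 1.429 × 6371 ≈ 9104 km, so the target fraction is f = 5500/9104 ≈ 0.604.
Interpolate at f ≈ 0.604 with slerp weights a = sin((1−f)δ)/sin δ ≈ 0.541, b = sin(fδ)/sin δ ≈ 0.768.
p = a·p₁ + b·p₂ ≈ (0.225, -0.253, 0.941); φ = arcsin(p_z) ≈ 70.20°, λ = atan2(p_y, p_x) ≈ -48.29°.

≈ (70°N, 48°W)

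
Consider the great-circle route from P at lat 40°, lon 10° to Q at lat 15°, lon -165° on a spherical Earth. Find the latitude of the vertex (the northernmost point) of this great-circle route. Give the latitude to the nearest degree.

The great circle lies in the plane with unit normal n̂ = (p₁ × p₂)/|p₁ × p₂|.
Here n̂_z ≈ -0.079; the vertex latitude is φ_max = arccos|n̂_z| ≈ 85.5°.

≈ 85°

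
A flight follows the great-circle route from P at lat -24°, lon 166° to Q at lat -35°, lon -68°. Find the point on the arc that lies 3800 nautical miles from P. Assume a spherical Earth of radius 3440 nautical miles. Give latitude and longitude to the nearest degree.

≈ lat -52°, lon -117°

Write both endpoints as unit vectors p₁, p₂ with components (cos φ cos λ, cos φ sin λ, sin φ).
The central angle between the endpoints is δ = arccos(p₁·p₂) ≈ 1.779 rad (101.9°). The total great-circle distance is δ·R ≈ 1.779 × 3440 ≈ 6119 nmi, so the target fraction is f = 3800/6119 ≈ 0.621.
Interpolate at f ≈ 0.621 with slerp weights a = sin((1−f)δ)/sin δ ≈ 0.638, b = sin(fδ)/sin δ ≈ 0.913.
p = a·p₁ + b·p₂ ≈ (-0.285, -0.552, -0.783); φ = arcsin(p_z) ≈ -51.55°, λ = atan2(p_y, p_x) ≈ -117.32°.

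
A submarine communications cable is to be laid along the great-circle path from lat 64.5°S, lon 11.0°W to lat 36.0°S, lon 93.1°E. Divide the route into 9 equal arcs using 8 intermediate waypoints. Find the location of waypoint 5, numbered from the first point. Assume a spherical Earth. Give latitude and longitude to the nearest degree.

≈ lat 59°S, lon 68°E

Write both endpoints as unit vectors p₁, p₂ with components (cos φ cos λ, cos φ sin λ, sin φ).
The central angle between the endpoints is δ = arccos(p₁·p₂) ≈ 1.109 rad (63.5°).
Interpolate at f = 5/9 with slerp weights a = sin((1−f)δ)/sin δ ≈ 0.529, b = sin(fδ)/sin δ ≈ 0.645.
p = a·p₁ + b·p₂ ≈ (0.195, 0.478, -0.856); φ = arcsin(p_z) ≈ -58.92°, λ = atan2(p_y, p_x) ≈ 67.80°.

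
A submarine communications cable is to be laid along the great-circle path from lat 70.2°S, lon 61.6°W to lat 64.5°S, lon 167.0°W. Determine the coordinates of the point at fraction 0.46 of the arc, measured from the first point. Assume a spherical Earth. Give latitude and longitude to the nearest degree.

≈ lat 76°S, lon 117°W

The haversine formula gives a central angle δ ≈ 0.626 rad (35.9°) between the endpoints.
Interpolate at f = 0.46 with slerp weights a = sin((1−f)δ)/sin δ ≈ 0.566, b = sin(fδ)/sin δ ≈ 0.485.
p = a·p₁ + b·p₂ ≈ (-0.112, -0.216, -0.970); φ = arcsin(p_z) ≈ -75.94°, λ = atan2(p_y, p_x) ≈ -117.48°.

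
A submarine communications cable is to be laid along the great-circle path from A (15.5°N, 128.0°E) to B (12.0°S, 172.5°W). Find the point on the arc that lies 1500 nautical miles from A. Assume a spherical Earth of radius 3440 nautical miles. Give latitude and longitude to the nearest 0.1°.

Convert each endpoint to a unit vector on the sphere (x = cos φ cos λ, y = cos φ sin λ, z = sin φ).
The central angle between the endpoints is δ = arccos(p₁·p₂) ≈ 1.134 rad (65.0°). The total great-circle distance is δ·R ≈ 1.134 × 3440 ≈ 3902 nmi, so the target fraction is f = 1500/3902 ≈ 0.384.
Interpolate at f ≈ 0.384 with slerp weights a = sin((1−f)δ)/sin δ ≈ 0.709, b = sin(fδ)/sin δ ≈ 0.466.
p = a·p₁ + b·p₂ ≈ (-0.873, 0.479, 0.093); φ = arcsin(p_z) ≈ 5.32°, λ = atan2(p_y, p_x) ≈ 151.24°.

≈ (5.3°N, 151.2°E)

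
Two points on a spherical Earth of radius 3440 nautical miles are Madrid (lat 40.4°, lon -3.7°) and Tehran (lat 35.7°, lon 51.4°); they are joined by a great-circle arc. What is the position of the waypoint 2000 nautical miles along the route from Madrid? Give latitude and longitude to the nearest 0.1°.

≈ lat 39.0°, lon 40.0°

From cos δ = sin φ₁ sin φ₂ + cos φ₁ cos φ₂ cos Δλ, the central angle is δ ≈ 0.749 rad (42.9°). The total great-circle distance is δ·R ≈ 0.749 × 3440 ≈ 2578 nmi, so the target fraction is f = 2000/2578 ≈ 0.776.
Interpolate at f ≈ 0.776 with slerp weights a = sin((1−f)δ)/sin δ ≈ 0.246, b = sin(fδ)/sin δ ≈ 0.806.
p = a·p₁ + b·p₂ ≈ (0.595, 0.500, 0.630); φ = arcsin(p_z) ≈ 39.02°, λ = atan2(p_y, p_x) ≈ 40.01°.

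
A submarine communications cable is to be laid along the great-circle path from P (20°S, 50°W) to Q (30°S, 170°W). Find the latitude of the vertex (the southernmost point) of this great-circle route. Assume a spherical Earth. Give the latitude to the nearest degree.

≈ 44°S

The great circle lies in the plane with unit normal n̂ = (p₁ × p₂)/|p₁ × p₂|.
Here n̂_z ≈ -0.725; the vertex latitude is φ_max = arccos|n̂_z| ≈ 43.5°.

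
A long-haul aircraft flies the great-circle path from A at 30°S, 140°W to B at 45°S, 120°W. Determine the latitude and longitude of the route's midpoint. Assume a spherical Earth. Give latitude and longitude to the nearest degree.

Convert each endpoint to a unit vector on the sphere (x = cos φ cos λ, y = cos φ sin λ, z = sin φ).
The central angle between the endpoints is δ = arccos(p₁·p₂) ≈ 0.379 rad (21.7°).
Interpolate at f = 1/2 with slerp weights a = sin((1−f)δ)/sin δ ≈ 0.509, b = sin(fδ)/sin δ ≈ 0.509.
p = a·p₁ + b·p₂ ≈ (-0.518, -0.595, -0.615); φ = arcsin(p_z) ≈ -37.92°, λ = atan2(p_y, p_x) ≈ -131.02°.

≈ 38°S, 131°W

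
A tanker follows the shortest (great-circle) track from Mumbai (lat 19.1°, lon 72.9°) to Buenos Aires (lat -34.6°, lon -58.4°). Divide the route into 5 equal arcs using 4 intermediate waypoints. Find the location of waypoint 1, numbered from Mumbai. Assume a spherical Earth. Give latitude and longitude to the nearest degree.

Convert each endpoint to a unit vector on the sphere (x = cos φ cos λ, y = cos φ sin λ, z = sin φ).
The central angle between the endpoints is δ = arccos(p₁·p₂) ≈ 2.345 rad (134.4°).
Interpolate at f = 1/5 with slerp weights a = sin((1−f)δ)/sin δ ≈ 1.334, b = sin(fδ)/sin δ ≈ 0.632.
p = a·p₁ + b·p₂ ≈ (0.643, 0.762, 0.078); φ = arcsin(p_z) ≈ 4.45°, λ = atan2(p_y, p_x) ≈ 49.81°.

≈ lat 4°, lon 50°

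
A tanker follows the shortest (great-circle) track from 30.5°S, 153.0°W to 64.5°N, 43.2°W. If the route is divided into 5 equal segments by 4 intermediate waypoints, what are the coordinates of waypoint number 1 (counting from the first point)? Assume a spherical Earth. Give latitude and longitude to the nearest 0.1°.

The haversine formula gives a central angle δ ≈ 2.194 rad (125.7°) between the endpoints.
Interpolate at f = 1/5 with slerp weights a = sin((1−f)δ)/sin δ ≈ 1.211, b = sin(fδ)/sin δ ≈ 0.523.
p = a·p₁ + b·p₂ ≈ (-0.765, -0.628, -0.142); φ = arcsin(p_z) ≈ -8.17°, λ = atan2(p_y, p_x) ≈ -140.63°.

≈ 8.2°S, 140.6°W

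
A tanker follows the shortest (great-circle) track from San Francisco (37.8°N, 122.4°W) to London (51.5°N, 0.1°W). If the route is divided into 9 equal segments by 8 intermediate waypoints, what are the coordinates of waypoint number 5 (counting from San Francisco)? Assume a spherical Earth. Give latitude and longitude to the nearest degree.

≈ 64°N, 64°W

Convert each endpoint to a unit vector on the sphere (x = cos φ cos λ, y = cos φ sin λ, z = sin φ).
The central angle between the endpoints is δ = arccos(p₁·p₂) ≈ 1.352 rad (77.5°).
Interpolate at f = 5/9 with slerp weights a = sin((1−f)δ)/sin δ ≈ 0.579, b = sin(fδ)/sin δ ≈ 0.699.
p = a·p₁ + b·p₂ ≈ (0.190, -0.387, 0.902); φ = arcsin(p_z) ≈ 64.45°, λ = atan2(p_y, p_x) ≈ -63.86°.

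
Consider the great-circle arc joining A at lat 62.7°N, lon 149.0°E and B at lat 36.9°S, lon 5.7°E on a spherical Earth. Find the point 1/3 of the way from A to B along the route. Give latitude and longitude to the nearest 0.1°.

Write both endpoints as unit vectors p₁, p₂ with components (cos φ cos λ, cos φ sin λ, sin φ).
The central angle between the endpoints is δ = arccos(p₁·p₂) ≈ 2.546 rad (145.9°).
Interpolate at f = 1/3 with slerp weights a = sin((1−f)δ)/sin δ ≈ 1.767, b = sin(fδ)/sin δ ≈ 1.337.
p = a·p₁ + b·p₂ ≈ (0.369, 0.524, 0.768); φ = arcsin(p_z) ≈ 50.17°, λ = atan2(p_y, p_x) ≈ 54.84°.

≈ lat 50.2°N, lon 54.8°E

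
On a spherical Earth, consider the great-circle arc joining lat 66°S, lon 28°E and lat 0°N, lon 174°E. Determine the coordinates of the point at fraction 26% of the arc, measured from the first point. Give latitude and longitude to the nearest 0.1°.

Write both endpoints as unit vectors p₁, p₂ with components (cos φ cos λ, cos φ sin λ, sin φ).
The central angle between the endpoints is δ = arccos(p₁·p₂) ≈ 1.915 rad (109.7°).
Interpolate at f = 0.26 with slerp weights a = sin((1−f)δ)/sin δ ≈ 1.050, b = sin(fδ)/sin δ ≈ 0.507.
p = a·p₁ + b·p₂ ≈ (-0.127, 0.253, -0.959); φ = arcsin(p_z) ≈ -73.52°, λ = atan2(p_y, p_x) ≈ 116.70°.

≈ lat 73.5°S, lon 116.7°E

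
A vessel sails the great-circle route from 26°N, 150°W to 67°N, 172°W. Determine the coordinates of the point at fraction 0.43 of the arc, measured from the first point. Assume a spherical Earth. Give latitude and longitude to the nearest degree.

Convert each endpoint to a unit vector on the sphere (x = cos φ cos λ, y = cos φ sin λ, z = sin φ).
The central angle between the endpoints is δ = arccos(p₁·p₂) ≈ 0.754 rad (43.2°).
Interpolate at f = 0.43 with slerp weights a = sin((1−f)δ)/sin δ ≈ 0.609, b = sin(fδ)/sin δ ≈ 0.465.
p = a·p₁ + b·p₂ ≈ (-0.654, -0.299, 0.695); φ = arcsin(p_z) ≈ 44.04°, λ = atan2(p_y, p_x) ≈ -155.44°.

≈ 44°N, 155°W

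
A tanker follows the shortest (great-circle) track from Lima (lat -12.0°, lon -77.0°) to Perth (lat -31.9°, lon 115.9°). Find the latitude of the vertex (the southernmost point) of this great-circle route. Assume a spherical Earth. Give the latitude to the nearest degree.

≈ -75°

The great circle lies in the plane with unit normal n̂ = (p₁ × p₂)/|p₁ × p₂|.
Here n̂_z ≈ -0.259; the vertex latitude is φ_max = arccos|n̂_z| ≈ 75.0°.
Check via Clairaut: cos φ_max = |cos φ₁| · sin C = cos(12.0°)·sin(164.6°) ≈ 0.259, again giving ≈ 75.0°.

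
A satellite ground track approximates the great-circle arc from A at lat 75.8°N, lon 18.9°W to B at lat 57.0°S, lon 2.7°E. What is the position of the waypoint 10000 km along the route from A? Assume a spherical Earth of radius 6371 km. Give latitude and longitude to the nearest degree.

≈ lat 14°S, lon 2°W

The haversine formula gives a central angle δ ≈ 2.331 rad (133.5°) between the endpoints. The total great-circle distance is δ·R ≈ 2.331 × 6371 ≈ 14849 km, so the target fraction is f = 10000/14849 ≈ 0.673.
Interpolate at f ≈ 0.673 with slerp weights a = sin((1−f)δ)/sin δ ≈ 0.951, b = sin(fδ)/sin δ ≈ 1.379.
p = a·p₁ + b·p₂ ≈ (0.971, -0.040, -0.235); φ = arcsin(p_z) ≈ -13.57°, λ = atan2(p_y, p_x) ≈ -2.37°.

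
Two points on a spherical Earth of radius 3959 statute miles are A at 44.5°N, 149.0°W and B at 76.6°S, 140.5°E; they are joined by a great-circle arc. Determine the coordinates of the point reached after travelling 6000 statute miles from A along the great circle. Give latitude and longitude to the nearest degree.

Write both endpoints as unit vectors p₁, p₂ with components (cos φ cos λ, cos φ sin λ, sin φ).
The central angle between the endpoints is δ = arccos(p₁·p₂) ≈ 2.248 rad (128.8°). The total great-circle distance is δ·R ≈ 2.248 × 3959 ≈ 8900 mi, so the target fraction is f = 6000/8900 ≈ 0.674.
Interpolate at f ≈ 0.674 with slerp weights a = sin((1−f)δ)/sin δ ≈ 0.858, b = sin(fδ)/sin δ ≈ 1.281.
p = a·p₁ + b·p₂ ≈ (-0.754, -0.126, -0.645); φ = arcsin(p_z) ≈ -40.16°, λ = atan2(p_y, p_x) ≈ -170.48°.

≈ 40°S, 170°W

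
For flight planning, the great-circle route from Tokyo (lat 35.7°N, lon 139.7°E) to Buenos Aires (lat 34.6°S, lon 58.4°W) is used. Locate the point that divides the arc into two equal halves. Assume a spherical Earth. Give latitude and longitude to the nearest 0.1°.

Write both endpoints as unit vectors p₁, p₂ with components (cos φ cos λ, cos φ sin λ, sin φ).
The central angle between the endpoints is δ = arccos(p₁·p₂) ≈ 2.883 rad (165.2°).
Interpolate at f = 1/2 with slerp weights a = sin((1−f)δ)/sin δ ≈ 3.877, b = sin(fδ)/sin δ ≈ 3.877.
p = a·p₁ + b·p₂ ≈ (-0.729, -0.682, 0.061); φ = arcsin(p_z) ≈ 3.49°, λ = atan2(p_y, p_x) ≈ -136.92°.

≈ lat 3.5°N, lon 136.9°W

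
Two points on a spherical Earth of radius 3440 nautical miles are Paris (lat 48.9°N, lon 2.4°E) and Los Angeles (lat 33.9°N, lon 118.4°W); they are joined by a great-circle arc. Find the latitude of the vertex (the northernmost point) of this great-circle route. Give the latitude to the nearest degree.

The great circle lies in the plane with unit normal n̂ = (p₁ × p₂)/|p₁ × p₂|.
Here n̂_z ≈ -0.473; the vertex latitude is φ_max = arccos|n̂_z| ≈ 61.7°.

≈ 62°N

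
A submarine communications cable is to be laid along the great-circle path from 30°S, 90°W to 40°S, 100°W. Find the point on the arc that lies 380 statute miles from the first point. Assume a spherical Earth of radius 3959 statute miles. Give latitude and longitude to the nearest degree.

The haversine formula gives a central angle δ ≈ 0.225 rad (12.9°) between the endpoints. The total great-circle distance is δ·R ≈ 0.225 × 3959 ≈ 892 mi, so the target fraction is f = 380/892 ≈ 0.426.
Interpolate at f ≈ 0.426 with slerp weights a = sin((1−f)δ)/sin δ ≈ 0.577, b = sin(fδ)/sin δ ≈ 0.429.
p = a·p₁ + b·p₂ ≈ (-0.057, -0.824, -0.564); φ = arcsin(p_z) ≈ -34.36°, λ = atan2(p_y, p_x) ≈ -93.96°.

≈ 34°S, 94°W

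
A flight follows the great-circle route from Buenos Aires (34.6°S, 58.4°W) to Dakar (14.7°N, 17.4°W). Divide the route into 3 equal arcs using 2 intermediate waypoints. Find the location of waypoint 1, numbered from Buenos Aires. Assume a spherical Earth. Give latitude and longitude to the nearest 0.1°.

Write both endpoints as unit vectors p₁, p₂ with components (cos φ cos λ, cos φ sin λ, sin φ).
The central angle between the endpoints is δ = arccos(p₁·p₂) ≈ 1.096 rad (62.8°).
Interpolate at f = 1/3 with slerp weights a = sin((1−f)δ)/sin δ ≈ 0.750, b = sin(fδ)/sin δ ≈ 0.402.
p = a·p₁ + b·p₂ ≈ (0.694, -0.642, -0.324); φ = arcsin(p_z) ≈ -18.92°, λ = atan2(p_y, p_x) ≈ -42.77°.

≈ 18.9°S, 42.8°W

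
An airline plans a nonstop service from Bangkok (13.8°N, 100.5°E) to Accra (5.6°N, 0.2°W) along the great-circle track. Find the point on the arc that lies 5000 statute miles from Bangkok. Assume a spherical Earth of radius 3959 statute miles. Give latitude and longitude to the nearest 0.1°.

≈ 11.7°N, 26.0°E

The haversine formula gives a central angle δ ≈ 1.728 rad (99.0°) between the endpoints. The total great-circle distance is δ·R ≈ 1.728 × 3959 ≈ 6840 mi, so the target fraction is f = 5000/6840 ≈ 0.731.
Interpolate at f ≈ 0.731 with slerp weights a = sin((1−f)δ)/sin δ ≈ 0.454, b = sin(fδ)/sin δ ≈ 0.965.
p = a·p₁ + b·p₂ ≈ (0.880, 0.430, 0.202); φ = arcsin(p_z) ≈ 11.68°, λ = atan2(p_y, p_x) ≈ 26.04°.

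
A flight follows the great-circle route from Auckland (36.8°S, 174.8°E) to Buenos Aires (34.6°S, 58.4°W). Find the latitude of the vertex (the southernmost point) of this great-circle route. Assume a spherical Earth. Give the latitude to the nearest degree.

The great circle lies in the plane with unit normal n̂ = (p₁ × p₂)/|p₁ × p₂|.
Here n̂_z ≈ +0.529; the vertex latitude is φ_max = arccos|n̂_z| ≈ 58.1°.
Check via Clairaut: cos φ_max = |cos φ₁| · sin C = cos(36.8°)·sin(138.7°) ≈ 0.529, again giving ≈ 58.1°.

≈ 58°S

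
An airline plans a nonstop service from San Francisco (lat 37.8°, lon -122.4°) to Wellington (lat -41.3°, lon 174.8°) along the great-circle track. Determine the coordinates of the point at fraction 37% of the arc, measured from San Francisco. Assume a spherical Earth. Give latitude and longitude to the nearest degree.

≈ lat 9°, lon -146°

Write both endpoints as unit vectors p₁, p₂ with components (cos φ cos λ, cos φ sin λ, sin φ).
The central angle between the endpoints is δ = arccos(p₁·p₂) ≈ 1.704 rad (97.7°).
Interpolate at f = 0.37 with slerp weights a = sin((1−f)δ)/sin δ ≈ 0.887, b = sin(fδ)/sin δ ≈ 0.595.
p = a·p₁ + b·p₂ ≈ (-0.821, -0.551, 0.151); φ = arcsin(p_z) ≈ 8.68°, λ = atan2(p_y, p_x) ≈ -146.11°.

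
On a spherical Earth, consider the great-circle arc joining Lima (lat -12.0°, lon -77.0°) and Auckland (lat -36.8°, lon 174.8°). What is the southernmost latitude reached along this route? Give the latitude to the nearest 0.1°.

The great circle lies in the plane with unit normal n̂ = (p₁ × p₂)/|p₁ × p₂|.
Here n̂_z ≈ -0.749; the vertex latitude is φ_max = arccos|n̂_z| ≈ 41.5°.
Check via Clairaut: cos φ_max = |cos φ₁| · sin C = cos(12.0°)·sin(130.0°) ≈ 0.749, again giving ≈ 41.5°.

≈ -41.5°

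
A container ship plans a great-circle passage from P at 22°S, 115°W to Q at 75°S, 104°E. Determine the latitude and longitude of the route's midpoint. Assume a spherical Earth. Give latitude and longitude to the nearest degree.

≈ 61°S, 128°W

Convert each endpoint to a unit vector on the sphere (x = cos φ cos λ, y = cos φ sin λ, z = sin φ).
The central angle between the endpoints is δ = arccos(p₁·p₂) ≈ 1.395 rad (79.9°).
Interpolate at f = 1/2 with slerp weights a = sin((1−f)δ)/sin δ ≈ 0.652, b = sin(fδ)/sin δ ≈ 0.652.
p = a·p₁ + b·p₂ ≈ (-0.296, -0.384, -0.874); φ = arcsin(p_z) ≈ -60.97°, λ = atan2(p_y, p_x) ≈ -127.64°.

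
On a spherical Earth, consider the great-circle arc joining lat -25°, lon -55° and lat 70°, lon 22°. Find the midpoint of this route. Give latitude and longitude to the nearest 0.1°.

≈ lat 26.5°, lon -36.3°

Write both endpoints as unit vectors p₁, p₂ with components (cos φ cos λ, cos φ sin λ, sin φ).
The central angle between the endpoints is δ = arccos(p₁·p₂) ≈ 1.904 rad (109.1°).
Interpolate at f = 1/2 with slerp weights a = sin((1−f)δ)/sin δ ≈ 0.862, b = sin(fδ)/sin δ ≈ 0.862.
p = a·p₁ + b·p₂ ≈ (0.722, -0.530, 0.446); φ = arcsin(p_z) ≈ 26.48°, λ = atan2(p_y, p_x) ≈ -36.28°.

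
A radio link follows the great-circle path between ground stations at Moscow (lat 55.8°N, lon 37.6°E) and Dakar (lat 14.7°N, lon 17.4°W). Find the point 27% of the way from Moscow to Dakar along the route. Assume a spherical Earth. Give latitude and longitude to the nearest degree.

Convert each endpoint to a unit vector on the sphere (x = cos φ cos λ, y = cos φ sin λ, z = sin φ).
The central angle between the endpoints is δ = arccos(p₁·p₂) ≈ 1.022 rad (58.6°).
Interpolate at f = 0.27 with slerp weights a = sin((1−f)δ)/sin δ ≈ 0.796, b = sin(fδ)/sin δ ≈ 0.319.
p = a·p₁ + b·p₂ ≈ (0.649, 0.180, 0.739); φ = arcsin(p_z) ≈ 47.65°, λ = atan2(p_y, p_x) ≈ 15.54°.

≈ lat 48°N, lon 16°E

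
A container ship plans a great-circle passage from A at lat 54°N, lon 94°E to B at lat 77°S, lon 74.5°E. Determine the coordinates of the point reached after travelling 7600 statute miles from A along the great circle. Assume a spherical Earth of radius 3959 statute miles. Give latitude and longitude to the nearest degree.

≈ lat 56°S, lon 84°E

The haversine formula gives a central angle δ ≈ 2.296 rad (131.6°) between the endpoints. The total great-circle distance is δ·R ≈ 2.296 × 3959 ≈ 9092 mi, so the target fraction is f = 7600/9092 ≈ 0.836.
Interpolate at f ≈ 0.836 with slerp weights a = sin((1−f)δ)/sin δ ≈ 0.492, b = sin(fδ)/sin δ ≈ 1.256.
p = a·p₁ + b·p₂ ≈ (0.055, 0.561, -0.826); φ = arcsin(p_z) ≈ -55.70°, λ = atan2(p_y, p_x) ≈ 84.36°.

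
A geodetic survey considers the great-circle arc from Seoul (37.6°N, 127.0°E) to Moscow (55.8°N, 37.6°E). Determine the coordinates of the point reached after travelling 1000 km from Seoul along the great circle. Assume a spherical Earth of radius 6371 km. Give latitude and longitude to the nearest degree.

≈ 44°N, 119°E

Convert each endpoint to a unit vector on the sphere (x = cos φ cos λ, y = cos φ sin λ, z = sin φ).
The central angle between the endpoints is δ = arccos(p₁·p₂) ≈ 1.036 rad (59.4°). The total great-circle distance is δ·R ≈ 1.036 × 6371 ≈ 6603 km, so the target fraction is f = 1000/6603 ≈ 0.151.
Interpolate at f ≈ 0.151 with slerp weights a = sin((1−f)δ)/sin δ ≈ 0.895, b = sin(fδ)/sin δ ≈ 0.182.
p = a·p₁ + b·p₂ ≈ (-0.346, 0.629, 0.696); φ = arcsin(p_z) ≈ 44.14°, λ = atan2(p_y, p_x) ≈ 118.82°.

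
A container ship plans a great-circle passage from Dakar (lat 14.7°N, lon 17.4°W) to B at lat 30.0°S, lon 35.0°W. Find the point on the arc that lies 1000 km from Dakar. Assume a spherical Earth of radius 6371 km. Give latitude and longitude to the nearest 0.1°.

≈ lat 6.3°N, lon 20.6°W

The haversine formula gives a central angle δ ≈ 0.834 rad (47.8°) between the endpoints. The total great-circle distance is δ·R ≈ 0.834 × 6371 ≈ 5316 km, so the target fraction is f = 1000/5316 ≈ 0.188.
Interpolate at f ≈ 0.188 with slerp weights a = sin((1−f)δ)/sin δ ≈ 0.846, b = sin(fδ)/sin δ ≈ 0.211.
p = a·p₁ + b·p₂ ≈ (0.931, -0.350, 0.109); φ = arcsin(p_z) ≈ 6.27°, λ = atan2(p_y, p_x) ≈ -20.59°.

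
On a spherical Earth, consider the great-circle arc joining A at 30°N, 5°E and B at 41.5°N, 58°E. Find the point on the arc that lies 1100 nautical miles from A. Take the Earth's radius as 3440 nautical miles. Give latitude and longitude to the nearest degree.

≈ 38°N, 25°E

From cos δ = sin φ₁ sin φ₂ + cos φ₁ cos φ₂ cos Δλ, the central angle is δ ≈ 0.765 rad (43.8°). The total great-circle distance is δ·R ≈ 0.765 × 3440 ≈ 2630 nmi, so the target fraction is f = 1100/2630 ≈ 0.418.
Interpolate at f ≈ 0.418 with slerp weights a = sin((1−f)δ)/sin δ ≈ 0.622, b = sin(fδ)/sin δ ≈ 0.454.
p = a·p₁ + b·p₂ ≈ (0.717, 0.335, 0.612); φ = arcsin(p_z) ≈ 37.71°, λ = atan2(p_y, p_x) ≈ 25.08°.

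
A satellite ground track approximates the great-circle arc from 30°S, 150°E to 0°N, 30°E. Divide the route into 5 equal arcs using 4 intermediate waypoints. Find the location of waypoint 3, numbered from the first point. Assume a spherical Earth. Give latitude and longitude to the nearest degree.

≈ 24°S, 71°E

From cos δ = sin φ₁ sin φ₂ + cos φ₁ cos φ₂ cos Δλ, the central angle is δ ≈ 2.019 rad (115.7°).
Interpolate at f = 3/5 with slerp weights a = sin((1−f)δ)/sin δ ≈ 0.802, b = sin(fδ)/sin δ ≈ 1.038.
p = a·p₁ + b·p₂ ≈ (0.298, 0.866, -0.401); φ = arcsin(p_z) ≈ -23.63°, λ = atan2(p_y, p_x) ≈ 71.01°.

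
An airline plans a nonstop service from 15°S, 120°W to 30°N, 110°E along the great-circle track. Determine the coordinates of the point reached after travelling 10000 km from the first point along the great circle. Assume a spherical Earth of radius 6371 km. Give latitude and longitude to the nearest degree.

≈ 26°N, 158°E

Write both endpoints as unit vectors p₁, p₂ with components (cos φ cos λ, cos φ sin λ, sin φ).
The central angle between the endpoints is δ = arccos(p₁·p₂) ≈ 2.301 rad (131.8°). The total great-circle distance is δ·R ≈ 2.301 × 6371 ≈ 14660 km, so the target fraction is f = 10000/14660 ≈ 0.682.
Interpolate at f ≈ 0.682 with slerp weights a = sin((1−f)δ)/sin δ ≈ 0.897, b = sin(fδ)/sin δ ≈ 1.342.
p = a·p₁ + b·p₂ ≈ (-0.831, 0.342, 0.439); φ = arcsin(p_z) ≈ 26.05°, λ = atan2(p_y, p_x) ≈ 157.60°.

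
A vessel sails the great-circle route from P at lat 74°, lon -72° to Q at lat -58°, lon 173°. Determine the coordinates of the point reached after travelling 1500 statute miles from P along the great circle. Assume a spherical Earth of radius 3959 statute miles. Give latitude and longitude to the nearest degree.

≈ lat 63°, lon -126°

Write both endpoints as unit vectors p₁, p₂ with components (cos φ cos λ, cos φ sin λ, sin φ).
The central angle between the endpoints is δ = arccos(p₁·p₂) ≈ 2.640 rad (151.3°). The total great-circle distance is δ·R ≈ 2.640 × 3959 ≈ 10453 mi, so the target fraction is f = 1500/10453 ≈ 0.144.
Interpolate at f ≈ 0.144 with slerp weights a = sin((1−f)δ)/sin δ ≈ 1.604, b = sin(fδ)/sin δ ≈ 0.770.
p = a·p₁ + b·p₂ ≈ (-0.268, -0.371, 0.889); φ = arcsin(p_z) ≈ 62.77°, λ = atan2(p_y, p_x) ≈ -125.88°.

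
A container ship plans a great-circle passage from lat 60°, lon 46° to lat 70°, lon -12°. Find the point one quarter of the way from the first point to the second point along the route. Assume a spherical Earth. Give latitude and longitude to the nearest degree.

≈ lat 64°, lon 36°

From cos δ = sin φ₁ sin φ₂ + cos φ₁ cos φ₂ cos Δλ, the central angle is δ ≈ 0.441 rad (25.3°).
Interpolate at f = 1/4 with slerp weights a = sin((1−f)δ)/sin δ ≈ 0.761, b = sin(fδ)/sin δ ≈ 0.258.
p = a·p₁ + b·p₂ ≈ (0.350, 0.255, 0.901); φ = arcsin(p_z) ≈ 64.30°, λ = atan2(p_y, p_x) ≈ 36.07°.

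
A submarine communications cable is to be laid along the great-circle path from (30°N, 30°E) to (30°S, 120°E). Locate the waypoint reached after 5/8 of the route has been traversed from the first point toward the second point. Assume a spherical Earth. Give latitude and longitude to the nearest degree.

Convert each endpoint to a unit vector on the sphere (x = cos φ cos λ, y = cos φ sin λ, z = sin φ).
The central angle between the endpoints is δ = arccos(p₁·p₂) ≈ 1.823 rad (104.5°).
Interpolate at f = 5/8 with slerp weights a = sin((1−f)δ)/sin δ ≈ 0.652, b = sin(fδ)/sin δ ≈ 0.938.
p = a·p₁ + b·p₂ ≈ (0.083, 0.986, -0.143); φ = arcsin(p_z) ≈ -8.22°, λ = atan2(p_y, p_x) ≈ 85.19°.

≈ (8°S, 85°E)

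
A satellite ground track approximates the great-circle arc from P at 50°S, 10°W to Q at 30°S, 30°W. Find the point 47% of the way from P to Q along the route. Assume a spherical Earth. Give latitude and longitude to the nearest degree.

Convert each endpoint to a unit vector on the sphere (x = cos φ cos λ, y = cos φ sin λ, z = sin φ).
The central angle between the endpoints is δ = arccos(p₁·p₂) ≈ 0.437 rad (25.0°).
Interpolate at f = 0.47 with slerp weights a = sin((1−f)δ)/sin δ ≈ 0.542, b = sin(fδ)/sin δ ≈ 0.482.
p = a·p₁ + b·p₂ ≈ (0.705, -0.269, -0.656); φ = arcsin(p_z) ≈ -41.03°, λ = atan2(p_y, p_x) ≈ -20.91°.

≈ 41°S, 21°W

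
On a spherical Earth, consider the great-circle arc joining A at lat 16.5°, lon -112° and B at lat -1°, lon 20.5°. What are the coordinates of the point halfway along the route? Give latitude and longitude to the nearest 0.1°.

≈ lat 18.7°, lon -43.0°

Write both endpoints as unit vectors p₁, p₂ with components (cos φ cos λ, cos φ sin λ, sin φ).
The central angle between the endpoints is δ = arccos(p₁·p₂) ≈ 2.282 rad (130.7°).
Interpolate at f = 1/2 with slerp weights a = sin((1−f)δ)/sin δ ≈ 1.200, b = sin(fδ)/sin δ ≈ 1.200.
p = a·p₁ + b·p₂ ≈ (0.693, -0.646, 0.320); φ = arcsin(p_z) ≈ 18.65°, λ = atan2(p_y, p_x) ≈ -43.02°.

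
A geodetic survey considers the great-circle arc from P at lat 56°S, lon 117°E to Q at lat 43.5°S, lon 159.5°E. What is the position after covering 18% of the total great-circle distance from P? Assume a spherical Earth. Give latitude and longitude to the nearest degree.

≈ lat 55°S, lon 126°E

Write both endpoints as unit vectors p₁, p₂ with components (cos φ cos λ, cos φ sin λ, sin φ).
The central angle between the endpoints is δ = arccos(p₁·p₂) ≈ 0.516 rad (29.6°).
Interpolate at f = 0.18 with slerp weights a = sin((1−f)δ)/sin δ ≈ 0.832, b = sin(fδ)/sin δ ≈ 0.188.
p = a·p₁ + b·p₂ ≈ (-0.339, 0.462, -0.819); φ = arcsin(p_z) ≈ -55.02°, λ = atan2(p_y, p_x) ≈ 126.25°.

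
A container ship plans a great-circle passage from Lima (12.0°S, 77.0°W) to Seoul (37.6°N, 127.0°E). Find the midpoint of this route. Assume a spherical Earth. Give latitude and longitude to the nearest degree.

Convert each endpoint to a unit vector on the sphere (x = cos φ cos λ, y = cos φ sin λ, z = sin φ).
The central angle between the endpoints is δ = arccos(p₁·p₂) ≈ 2.559 rad (146.6°).
Interpolate at f = 1/2 with slerp weights a = sin((1−f)δ)/sin δ ≈ 1.740, b = sin(fδ)/sin δ ≈ 1.740.
p = a·p₁ + b·p₂ ≈ (-0.447, -0.557, 0.700); φ = arcsin(p_z) ≈ 44.41°, λ = atan2(p_y, p_x) ≈ -128.72°.

≈ 44°N, 129°W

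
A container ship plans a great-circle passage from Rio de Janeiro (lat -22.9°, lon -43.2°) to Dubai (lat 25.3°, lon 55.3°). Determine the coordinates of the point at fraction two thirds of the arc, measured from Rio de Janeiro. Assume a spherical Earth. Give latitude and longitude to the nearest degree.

From cos δ = sin φ₁ sin φ₂ + cos φ₁ cos φ₂ cos Δλ, the central angle is δ ≈ 1.864 rad (106.8°).
Interpolate at f = 2/3 with slerp weights a = sin((1−f)δ)/sin δ ≈ 0.608, b = sin(fδ)/sin δ ≈ 0.989.
p = a·p₁ + b·p₂ ≈ (0.917, 0.352, 0.186); φ = arcsin(p_z) ≈ 10.72°, λ = atan2(p_y, p_x) ≈ 20.97°.

≈ lat 11°, lon 21°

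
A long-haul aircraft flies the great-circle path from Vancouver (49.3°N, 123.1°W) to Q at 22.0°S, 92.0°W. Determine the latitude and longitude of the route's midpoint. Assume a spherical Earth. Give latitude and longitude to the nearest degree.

Write both endpoints as unit vectors p₁, p₂ with components (cos φ cos λ, cos φ sin λ, sin φ).
The central angle between the endpoints is δ = arccos(p₁·p₂) ≈ 1.335 rad (76.5°).
Interpolate at f = 1/2 with slerp weights a = sin((1−f)δ)/sin δ ≈ 0.637, b = sin(fδ)/sin δ ≈ 0.637.
p = a·p₁ + b·p₂ ≈ (-0.247, -0.938, 0.244); φ = arcsin(p_z) ≈ 14.13°, λ = atan2(p_y, p_x) ≈ -104.78°.

≈ 14°N, 105°W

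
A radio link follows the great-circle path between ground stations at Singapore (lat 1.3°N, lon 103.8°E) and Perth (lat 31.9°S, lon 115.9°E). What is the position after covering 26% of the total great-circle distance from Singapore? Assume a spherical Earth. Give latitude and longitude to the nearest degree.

≈ lat 7°S, lon 107°E

Convert each endpoint to a unit vector on the sphere (x = cos φ cos λ, y = cos φ sin λ, z = sin φ).
The central angle between the endpoints is δ = arccos(p₁·p₂) ≈ 0.613 rad (35.1°).
Interpolate at f = 0.26 with slerp weights a = sin((1−f)δ)/sin δ ≈ 0.762, b = sin(fδ)/sin δ ≈ 0.276.
p = a·p₁ + b·p₂ ≈ (-0.284, 0.950, -0.128); φ = arcsin(p_z) ≈ -7.38°, λ = atan2(p_y, p_x) ≈ 106.64°.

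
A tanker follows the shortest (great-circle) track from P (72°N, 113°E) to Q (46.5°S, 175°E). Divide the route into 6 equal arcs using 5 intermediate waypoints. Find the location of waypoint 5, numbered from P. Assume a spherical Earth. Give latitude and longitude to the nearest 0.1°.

≈ (26.4°S, 167.2°E)

From cos δ = sin φ₁ sin φ₂ + cos φ₁ cos φ₂ cos Δλ, the central angle is δ ≈ 2.202 rad (126.2°).
Interpolate at f = 5/6 with slerp weights a = sin((1−f)δ)/sin δ ≈ 0.444, b = sin(fδ)/sin δ ≈ 1.196.
p = a·p₁ + b·p₂ ≈ (-0.874, 0.198, -0.445); φ = arcsin(p_z) ≈ -26.40°, λ = atan2(p_y, p_x) ≈ 167.22°.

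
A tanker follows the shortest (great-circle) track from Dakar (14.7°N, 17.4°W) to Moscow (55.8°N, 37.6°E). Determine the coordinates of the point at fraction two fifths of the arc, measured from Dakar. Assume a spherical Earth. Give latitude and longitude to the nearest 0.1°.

≈ (33.8°N, 2.4°W)

Convert each endpoint to a unit vector on the sphere (x = cos φ cos λ, y = cos φ sin λ, z = sin φ).
The central angle between the endpoints is δ = arccos(p₁·p₂) ≈ 1.022 rad (58.6°).
Interpolate at f = 2/5 with slerp weights a = sin((1−f)δ)/sin δ ≈ 0.675, b = sin(fδ)/sin δ ≈ 0.466.
p = a·p₁ + b·p₂ ≈ (0.830, -0.035, 0.557); φ = arcsin(p_z) ≈ 33.82°, λ = atan2(p_y, p_x) ≈ -2.44°.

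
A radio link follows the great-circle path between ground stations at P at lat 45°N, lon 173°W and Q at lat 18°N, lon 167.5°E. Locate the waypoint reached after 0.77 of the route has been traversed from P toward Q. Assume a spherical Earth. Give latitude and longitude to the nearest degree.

Write both endpoints as unit vectors p₁, p₂ with components (cos φ cos λ, cos φ sin λ, sin φ).
The central angle between the endpoints is δ = arccos(p₁·p₂) ≈ 0.550 rad (31.5°).
Interpolate at f = 0.77 with slerp weights a = sin((1−f)δ)/sin δ ≈ 0.241, b = sin(fδ)/sin δ ≈ 0.786.
p = a·p₁ + b·p₂ ≈ (-0.899, 0.141, 0.414); φ = arcsin(p_z) ≈ 24.43°, λ = atan2(p_y, p_x) ≈ 171.09°.

≈ lat 24°N, lon 171°E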